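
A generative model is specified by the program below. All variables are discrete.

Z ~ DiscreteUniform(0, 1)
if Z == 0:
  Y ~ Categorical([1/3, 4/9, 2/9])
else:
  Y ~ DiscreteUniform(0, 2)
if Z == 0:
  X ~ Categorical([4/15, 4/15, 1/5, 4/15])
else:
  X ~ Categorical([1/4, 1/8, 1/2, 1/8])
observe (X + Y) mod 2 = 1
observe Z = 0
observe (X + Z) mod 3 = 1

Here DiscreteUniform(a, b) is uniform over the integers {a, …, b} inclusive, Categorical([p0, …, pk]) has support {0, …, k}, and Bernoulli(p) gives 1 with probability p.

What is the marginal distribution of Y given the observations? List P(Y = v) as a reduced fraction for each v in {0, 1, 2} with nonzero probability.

Enumerate traces; 2 have nonzero weight after conditioning:
  (Z=0, Y=0, X=1) weight 2/45
  (Z=0, Y=2, X=1) weight 4/135
Group by Y:
  weight(Y=0) = 2/45
  weight(Y=2) = 4/135
Total weight = 2/45 + 4/135 = 2/27
P(Y=0 | obs) = 2/45 / 2/27 = 3/5
P(Y=2 | obs) = 4/135 / 2/27 = 2/5

P(Y=0) = 3/5, P(Y=2) = 2/5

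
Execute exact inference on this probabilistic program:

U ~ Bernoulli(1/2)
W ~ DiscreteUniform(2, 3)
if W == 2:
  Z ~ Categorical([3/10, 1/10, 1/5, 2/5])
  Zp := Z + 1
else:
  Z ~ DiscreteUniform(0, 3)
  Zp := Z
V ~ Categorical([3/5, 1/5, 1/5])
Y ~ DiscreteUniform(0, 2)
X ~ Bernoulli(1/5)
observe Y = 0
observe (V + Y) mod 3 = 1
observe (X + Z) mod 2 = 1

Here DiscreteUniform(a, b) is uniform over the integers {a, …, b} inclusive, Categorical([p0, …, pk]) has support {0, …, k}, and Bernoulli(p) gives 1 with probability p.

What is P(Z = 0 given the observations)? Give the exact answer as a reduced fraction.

P(Z = 0 | obs) = 11/100

Enumerate traces; 16 have nonzero weight after conditioning:
  (U=0, W=2, Z=0, V=1, Y=0, X=1) weight 1/1000
  (U=0, W=2, Z=1, V=1, Y=0, X=0) weight 1/750
  (U=0, W=2, Z=2, V=1, Y=0, X=1) weight 1/1500
  (U=0, W=2, Z=3, V=1, Y=0, X=0) weight 2/375
  (U=0, W=3, Z=0, V=1, Y=0, X=1) weight 1/1200
  (U=0, W=3, Z=1, V=1, Y=0, X=0) weight 1/300
  (U=0, W=3, Z=2, V=1, Y=0, X=1) weight 1/1200
  (U=0, W=3, Z=3, V=1, Y=0, X=0) weight 1/300
  … 8 more
Group by Z:
  weight(Z=0) = 11/3000
  weight(Z=1) = 7/750
  weight(Z=2) = 3/1000
  weight(Z=3) = 13/750
Total weight = 11/3000 + 7/750 + 3/1000 + 13/750 = 1/30
P(Z=0 | obs) = 11/3000 / 1/30 = 11/100
P(Z=1 | obs) = 7/750 / 1/30 = 7/25
P(Z=2 | obs) = 3/1000 / 1/30 = 9/100
P(Z=3 | obs) = 13/750 / 1/30 = 13/25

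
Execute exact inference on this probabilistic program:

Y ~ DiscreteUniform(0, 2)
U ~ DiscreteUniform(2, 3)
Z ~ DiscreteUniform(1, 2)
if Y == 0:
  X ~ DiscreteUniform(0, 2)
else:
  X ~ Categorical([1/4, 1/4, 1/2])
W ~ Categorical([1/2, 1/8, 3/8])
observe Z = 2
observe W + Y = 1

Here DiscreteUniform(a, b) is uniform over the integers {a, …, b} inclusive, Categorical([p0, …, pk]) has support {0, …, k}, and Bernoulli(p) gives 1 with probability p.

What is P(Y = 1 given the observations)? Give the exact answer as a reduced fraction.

Enumerate traces; 12 have nonzero weight after conditioning:
  (Y=0, U=2, Z=2, X=0, W=1) weight 1/288
  (Y=0, U=2, Z=2, X=1, W=1) weight 1/288
  (Y=0, U=2, Z=2, X=2, W=1) weight 1/288
  (Y=0, U=3, Z=2, X=0, W=1) weight 1/288
  (Y=0, U=3, Z=2, X=1, W=1) weight 1/288
  (Y=0, U=3, Z=2, X=2, W=1) weight 1/288
  (Y=1, U=2, Z=2, X=0, W=0) weight 1/96
  (Y=1, U=2, Z=2, X=1, W=0) weight 1/96
  … 4 more
Group by Y:
  weight(Y=0) = 1/48
  weight(Y=1) = 1/12
Total weight = 1/48 + 1/12 = 5/48
P(Y=0 | obs) = 1/48 / 5/48 = 1/5
P(Y=1 | obs) = 1/12 / 5/48 = 4/5

P(Y = 1 | obs) = 4/5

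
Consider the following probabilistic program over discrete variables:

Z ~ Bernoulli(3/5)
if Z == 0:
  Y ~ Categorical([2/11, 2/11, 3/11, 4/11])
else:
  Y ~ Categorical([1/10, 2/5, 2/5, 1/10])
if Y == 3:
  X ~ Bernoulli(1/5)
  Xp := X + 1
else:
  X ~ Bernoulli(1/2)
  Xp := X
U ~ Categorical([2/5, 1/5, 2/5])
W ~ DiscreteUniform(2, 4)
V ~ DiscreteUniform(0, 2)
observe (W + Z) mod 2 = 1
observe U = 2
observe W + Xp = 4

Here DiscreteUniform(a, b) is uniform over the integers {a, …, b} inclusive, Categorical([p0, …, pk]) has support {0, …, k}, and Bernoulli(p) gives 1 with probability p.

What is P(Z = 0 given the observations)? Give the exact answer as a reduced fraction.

P(Z = 0 | obs) = 1340/2891

Enumerate traces; 24 have nonzero weight after conditioning:
  (Z=0, Y=0, X=1, U=2, W=3, V=0) weight 4/2475
  (Z=0, Y=0, X=1, U=2, W=3, V=1) weight 4/2475
  (Z=0, Y=0, X=1, U=2, W=3, V=2) weight 4/2475
  (Z=0, Y=1, X=1, U=2, W=3, V=0) weight 4/2475
  (Z=0, Y=1, X=1, U=2, W=3, V=1) weight 4/2475
  (Z=0, Y=1, X=1, U=2, W=3, V=2) weight 4/2475
  (Z=0, Y=2, X=1, U=2, W=3, V=0) weight 2/825
  (Z=0, Y=2, X=1, U=2, W=3, V=1) weight 2/825
  (Z=1, Y=0, X=0, U=2, W=4, V=0) weight 1/750
  … 15 more
Group by Z:
  weight(Z=0) = 134/4125
  weight(Z=1) = 47/1250
Total weight = 134/4125 + 47/1250 = 2891/41250
P(Z=0 | obs) = 134/4125 / 2891/41250 = 1340/2891
P(Z=1 | obs) = 47/1250 / 2891/41250 = 1551/2891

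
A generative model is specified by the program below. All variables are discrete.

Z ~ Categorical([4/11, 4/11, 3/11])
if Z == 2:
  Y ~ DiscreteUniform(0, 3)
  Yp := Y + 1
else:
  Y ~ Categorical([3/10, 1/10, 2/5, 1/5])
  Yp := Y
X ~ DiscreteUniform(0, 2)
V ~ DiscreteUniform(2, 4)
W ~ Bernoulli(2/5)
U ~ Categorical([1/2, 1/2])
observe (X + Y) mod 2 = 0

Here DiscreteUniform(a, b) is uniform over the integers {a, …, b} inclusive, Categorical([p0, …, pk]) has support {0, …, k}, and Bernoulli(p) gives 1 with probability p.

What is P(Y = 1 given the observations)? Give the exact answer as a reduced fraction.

P(Y = 1 | obs) = 31/362

Enumerate traces; 216 have nonzero weight after conditioning:
  (Z=0, Y=0, X=0, V=2, W=0, U=0) weight 1/275
  (Z=0, Y=0, X=0, V=2, W=0, U=1) weight 1/275
  (Z=0, Y=0, X=0, V=2, W=1, U=0) weight 2/825
  (Z=0, Y=0, X=0, V=2, W=1, U=1) weight 2/825
  (Z=0, Y=0, X=0, V=3, W=0, U=0) weight 1/275
  (Z=0, Y=0, X=0, V=3, W=0, U=1) weight 1/275
  (Z=0, Y=0, X=0, V=3, W=1, U=0) weight 2/825
  (Z=0, Y=0, X=0, V=3, W=1, U=1) weight 2/825
  (Z=0, Y=1, X=1, V=2, W=0, U=0) weight 1/825
  (Z=0, Y=2, X=0, V=2, W=0, U=0) weight 4/825
  … 206 more
Group by Y:
  weight(Y=0) = 21/110
  weight(Y=1) = 31/660
  weight(Y=2) = 79/330
  weight(Y=3) = 47/660
Total weight = 21/110 + 31/660 + 79/330 + 47/660 = 181/330
P(Y=0 | obs) = 21/110 / 181/330 = 63/181
P(Y=1 | obs) = 31/660 / 181/330 = 31/362
P(Y=2 | obs) = 79/330 / 181/330 = 79/181
P(Y=3 | obs) = 47/660 / 181/330 = 47/362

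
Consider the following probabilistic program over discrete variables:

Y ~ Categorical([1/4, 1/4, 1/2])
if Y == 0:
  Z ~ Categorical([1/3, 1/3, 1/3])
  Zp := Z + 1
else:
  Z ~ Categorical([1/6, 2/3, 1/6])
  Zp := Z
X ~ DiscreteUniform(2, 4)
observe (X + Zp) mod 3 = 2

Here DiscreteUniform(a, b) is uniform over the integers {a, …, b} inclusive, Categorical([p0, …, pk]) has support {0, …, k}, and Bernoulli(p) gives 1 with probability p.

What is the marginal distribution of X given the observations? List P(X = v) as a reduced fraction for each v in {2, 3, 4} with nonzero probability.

P(X=2) = 5/24, P(X=3) = 5/24, P(X=4) = 7/12

Enumerate traces; 9 have nonzero weight after conditioning:
  (Y=0, Z=0, X=4) weight 1/36
  (Y=0, Z=1, X=3) weight 1/36
  (Y=0, Z=2, X=2) weight 1/36
  (Y=1, Z=0, X=2) weight 1/72
  (Y=1, Z=1, X=4) weight 1/18
  (Y=1, Z=2, X=3) weight 1/72
  (Y=2, Z=0, X=2) weight 1/36
  (Y=2, Z=1, X=4) weight 1/9
  … 1 more
Group by X:
  weight(X=2) = 5/72
  weight(X=3) = 5/72
  weight(X=4) = 7/36
Total weight = 5/72 + 5/72 + 7/36 = 1/3
P(X=2 | obs) = 5/72 / 1/3 = 5/24
P(X=3 | obs) = 5/72 / 1/3 = 5/24
P(X=4 | obs) = 7/36 / 1/3 = 7/12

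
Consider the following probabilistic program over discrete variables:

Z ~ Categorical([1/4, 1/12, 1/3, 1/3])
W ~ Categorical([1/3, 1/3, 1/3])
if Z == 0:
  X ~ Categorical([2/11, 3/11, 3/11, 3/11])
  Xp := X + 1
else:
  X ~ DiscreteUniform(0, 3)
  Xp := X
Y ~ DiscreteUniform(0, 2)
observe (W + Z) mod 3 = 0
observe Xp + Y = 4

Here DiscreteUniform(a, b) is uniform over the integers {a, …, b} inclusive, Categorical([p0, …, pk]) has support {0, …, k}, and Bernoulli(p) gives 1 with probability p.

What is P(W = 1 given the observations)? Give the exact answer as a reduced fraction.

P(W = 1 | obs) = 44/153

Enumerate traces; 9 have nonzero weight after conditioning:
  (Z=0, W=0, X=1, Y=2) weight 1/132
  (Z=0, W=0, X=2, Y=1) weight 1/132
  (Z=0, W=0, X=3, Y=0) weight 1/132
  (Z=1, W=2, X=2, Y=2) weight 1/432
  (Z=1, W=2, X=3, Y=1) weight 1/432
  (Z=2, W=1, X=2, Y=2) weight 1/108
  (Z=2, W=1, X=3, Y=1) weight 1/108
  (Z=3, W=0, X=2, Y=2) weight 1/108
  … 1 more
Group by W:
  weight(W=0) = 49/1188
  weight(W=1) = 1/54
  weight(W=2) = 1/216
Total weight = 49/1188 + 1/54 + 1/216 = 17/264
P(W=0 | obs) = 49/1188 / 17/264 = 98/153
P(W=1 | obs) = 1/54 / 17/264 = 44/153
P(W=2 | obs) = 1/216 / 17/264 = 11/153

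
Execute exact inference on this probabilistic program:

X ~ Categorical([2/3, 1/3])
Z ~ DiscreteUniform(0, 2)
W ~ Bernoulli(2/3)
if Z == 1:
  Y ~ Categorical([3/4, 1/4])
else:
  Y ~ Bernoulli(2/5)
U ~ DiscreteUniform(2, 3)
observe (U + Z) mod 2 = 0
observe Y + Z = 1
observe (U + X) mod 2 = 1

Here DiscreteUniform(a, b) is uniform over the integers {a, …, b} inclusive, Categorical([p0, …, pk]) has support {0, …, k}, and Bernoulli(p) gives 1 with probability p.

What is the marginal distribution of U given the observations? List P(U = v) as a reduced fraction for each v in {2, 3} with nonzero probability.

Enumerate traces; 4 have nonzero weight after conditioning:
  (X=0, Z=1, W=0, Y=0, U=3) weight 1/36
  (X=0, Z=1, W=1, Y=0, U=3) weight 1/18
  (X=1, Z=0, W=0, Y=1, U=2) weight 1/135
  (X=1, Z=0, W=1, Y=1, U=2) weight 2/135
Group by U:
  weight(U=2) = 1/45
  weight(U=3) = 1/12
Total weight = 1/45 + 1/12 = 19/180
P(U=2 | obs) = 1/45 / 19/180 = 4/19
P(U=3 | obs) = 1/12 / 19/180 = 15/19

P(U=2) = 4/19, P(U=3) = 15/19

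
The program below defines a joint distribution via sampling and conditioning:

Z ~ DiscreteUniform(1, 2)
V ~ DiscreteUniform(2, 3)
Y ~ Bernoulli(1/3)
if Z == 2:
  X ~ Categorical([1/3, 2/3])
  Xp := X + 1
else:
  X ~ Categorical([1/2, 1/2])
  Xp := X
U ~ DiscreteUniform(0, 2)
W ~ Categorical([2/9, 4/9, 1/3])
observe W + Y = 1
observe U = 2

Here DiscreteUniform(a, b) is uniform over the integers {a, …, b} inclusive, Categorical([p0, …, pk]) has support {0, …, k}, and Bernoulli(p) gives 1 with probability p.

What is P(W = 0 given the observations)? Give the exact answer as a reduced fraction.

Enumerate traces; 16 have nonzero weight after conditioning:
  (Z=1, V=2, Y=0, X=0, U=2, W=1) weight 1/81
  (Z=1, V=2, Y=0, X=1, U=2, W=1) weight 1/81
  (Z=1, V=2, Y=1, X=0, U=2, W=0) weight 1/324
  (Z=1, V=2, Y=1, X=1, U=2, W=0) weight 1/324
  (Z=1, V=3, Y=0, X=0, U=2, W=1) weight 1/81
  (Z=1, V=3, Y=0, X=1, U=2, W=1) weight 1/81
  (Z=1, V=3, Y=1, X=0, U=2, W=0) weight 1/324
  (Z=1, V=3, Y=1, X=1, U=2, W=0) weight 1/324
  … 8 more
Group by W:
  weight(W=0) = 2/81
  weight(W=1) = 8/81
Total weight = 2/81 + 8/81 = 10/81
P(W=0 | obs) = 2/81 / 10/81 = 1/5
P(W=1 | obs) = 8/81 / 10/81 = 4/5

P(W = 0 | obs) = 1/5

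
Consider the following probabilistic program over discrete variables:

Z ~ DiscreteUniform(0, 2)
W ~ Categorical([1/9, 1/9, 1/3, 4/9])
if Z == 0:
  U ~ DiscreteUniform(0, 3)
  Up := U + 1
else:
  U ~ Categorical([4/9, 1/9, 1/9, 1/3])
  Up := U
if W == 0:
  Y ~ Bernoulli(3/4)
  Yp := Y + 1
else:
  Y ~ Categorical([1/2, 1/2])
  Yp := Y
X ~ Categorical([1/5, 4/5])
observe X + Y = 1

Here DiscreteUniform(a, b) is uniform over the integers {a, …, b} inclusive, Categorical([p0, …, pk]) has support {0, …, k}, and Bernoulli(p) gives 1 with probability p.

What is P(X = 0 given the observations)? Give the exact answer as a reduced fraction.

Enumerate traces; 96 have nonzero weight after conditioning:
  (Z=0, W=0, U=0, Y=0, X=1) weight 1/540
  (Z=0, W=0, U=0, Y=1, X=0) weight 1/720
  (Z=0, W=0, U=1, Y=0, X=1) weight 1/540
  (Z=0, W=0, U=1, Y=1, X=0) weight 1/720
  (Z=0, W=0, U=2, Y=0, X=1) weight 1/540
  (Z=0, W=0, U=2, Y=1, X=0) weight 1/720
  (Z=0, W=0, U=3, Y=0, X=1) weight 1/540
  (Z=0, W=0, U=3, Y=1, X=0) weight 1/720
  … 88 more
Group by X:
  weight(X=0) = 19/180
  weight(X=1) = 17/45
Total weight = 19/180 + 17/45 = 29/60
P(X=0 | obs) = 19/180 / 29/60 = 19/87
P(X=1 | obs) = 17/45 / 29/60 = 68/87

P(X = 0 | obs) = 19/87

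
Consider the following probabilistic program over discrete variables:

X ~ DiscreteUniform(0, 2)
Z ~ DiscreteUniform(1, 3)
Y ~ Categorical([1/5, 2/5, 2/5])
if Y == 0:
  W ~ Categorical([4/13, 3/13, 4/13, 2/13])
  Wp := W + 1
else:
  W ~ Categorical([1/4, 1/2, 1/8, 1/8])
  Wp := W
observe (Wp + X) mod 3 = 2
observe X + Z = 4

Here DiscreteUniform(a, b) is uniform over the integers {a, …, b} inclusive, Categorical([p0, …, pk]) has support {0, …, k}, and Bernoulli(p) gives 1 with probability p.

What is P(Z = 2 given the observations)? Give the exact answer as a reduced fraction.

Enumerate traces; 9 have nonzero weight after conditioning:
  (X=1, Z=3, Y=0, W=0) weight 4/585
  (X=1, Z=3, Y=0, W=3) weight 2/585
  (X=1, Z=3, Y=1, W=1) weight 1/45
  (X=1, Z=3, Y=2, W=1) weight 1/45
  (X=2, Z=2, Y=0, W=2) weight 4/585
  (X=2, Z=2, Y=1, W=0) weight 1/90
  (X=2, Z=2, Y=1, W=3) weight 1/180
  (X=2, Z=2, Y=2, W=0) weight 1/90
  … 1 more
Group by Z:
  weight(Z=2) = 47/1170
  weight(Z=3) = 32/585
Total weight = 47/1170 + 32/585 = 37/390
P(Z=2 | obs) = 47/1170 / 37/390 = 47/111
P(Z=3 | obs) = 32/585 / 37/390 = 64/111

P(Z = 2 | obs) = 47/111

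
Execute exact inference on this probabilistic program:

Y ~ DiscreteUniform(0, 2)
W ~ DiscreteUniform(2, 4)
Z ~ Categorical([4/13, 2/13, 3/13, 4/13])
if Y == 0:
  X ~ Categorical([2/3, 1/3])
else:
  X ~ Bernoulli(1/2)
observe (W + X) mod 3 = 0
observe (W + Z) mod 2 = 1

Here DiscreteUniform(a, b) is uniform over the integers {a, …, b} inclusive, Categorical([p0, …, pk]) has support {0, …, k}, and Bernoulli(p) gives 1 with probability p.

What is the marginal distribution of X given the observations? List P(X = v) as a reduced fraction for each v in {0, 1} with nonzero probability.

P(X=0) = 35/59, P(X=1) = 24/59

Enumerate traces; 12 have nonzero weight after conditioning:
  (Y=0, W=2, Z=1, X=1) weight 2/351
  (Y=0, W=2, Z=3, X=1) weight 4/351
  (Y=0, W=3, Z=0, X=0) weight 8/351
  (Y=0, W=3, Z=2, X=0) weight 2/117
  (Y=1, W=2, Z=1, X=1) weight 1/117
  (Y=1, W=2, Z=3, X=1) weight 2/117
  (Y=1, W=3, Z=0, X=0) weight 2/117
  (Y=1, W=3, Z=2, X=0) weight 1/78
  … 4 more
Group by X:
  weight(X=0) = 35/351
  weight(X=1) = 8/117
Total weight = 35/351 + 8/117 = 59/351
P(X=0 | obs) = 35/351 / 59/351 = 35/59
P(X=1 | obs) = 8/117 / 59/351 = 24/59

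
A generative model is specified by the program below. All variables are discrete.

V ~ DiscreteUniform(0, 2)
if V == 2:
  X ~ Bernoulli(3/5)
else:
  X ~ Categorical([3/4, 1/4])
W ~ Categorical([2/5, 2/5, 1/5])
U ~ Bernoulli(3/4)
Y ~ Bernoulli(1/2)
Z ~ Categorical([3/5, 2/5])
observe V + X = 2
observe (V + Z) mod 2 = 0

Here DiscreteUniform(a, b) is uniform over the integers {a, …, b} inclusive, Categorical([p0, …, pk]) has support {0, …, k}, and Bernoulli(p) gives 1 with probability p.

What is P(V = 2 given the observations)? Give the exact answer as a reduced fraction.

P(V = 2 | obs) = 12/17

Enumerate traces; 24 have nonzero weight after conditioning:
  (V=1, X=1, W=0, U=0, Y=0, Z=1) weight 1/600
  (V=1, X=1, W=0, U=0, Y=1, Z=1) weight 1/600
  (V=1, X=1, W=0, U=1, Y=0, Z=1) weight 1/200
  (V=1, X=1, W=0, U=1, Y=1, Z=1) weight 1/200
  (V=1, X=1, W=1, U=0, Y=0, Z=1) weight 1/600
  (V=1, X=1, W=1, U=0, Y=1, Z=1) weight 1/600
  (V=1, X=1, W=1, U=1, Y=0, Z=1) weight 1/200
  (V=1, X=1, W=1, U=1, Y=1, Z=1) weight 1/200
  (V=2, X=0, W=0, U=0, Y=0, Z=0) weight 1/250
  … 15 more
Group by V:
  weight(V=1) = 1/30
  weight(V=2) = 2/25
Total weight = 1/30 + 2/25 = 17/150
P(V=1 | obs) = 1/30 / 17/150 = 5/17
P(V=2 | obs) = 2/25 / 17/150 = 12/17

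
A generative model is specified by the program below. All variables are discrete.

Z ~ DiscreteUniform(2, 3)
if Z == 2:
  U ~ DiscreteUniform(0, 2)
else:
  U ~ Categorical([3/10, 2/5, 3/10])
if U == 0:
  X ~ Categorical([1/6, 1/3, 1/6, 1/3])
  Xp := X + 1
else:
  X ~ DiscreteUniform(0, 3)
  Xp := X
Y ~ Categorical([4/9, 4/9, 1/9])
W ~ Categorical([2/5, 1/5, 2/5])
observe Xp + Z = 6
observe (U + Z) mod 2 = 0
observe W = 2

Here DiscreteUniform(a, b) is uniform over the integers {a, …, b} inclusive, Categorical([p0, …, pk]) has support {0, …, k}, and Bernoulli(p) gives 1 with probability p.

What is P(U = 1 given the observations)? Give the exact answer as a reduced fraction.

P(U = 1 | obs) = 9/19

Enumerate traces; 6 have nonzero weight after conditioning:
  (Z=2, U=0, X=3, Y=0, W=2) weight 4/405
  (Z=2, U=0, X=3, Y=1, W=2) weight 4/405
  (Z=2, U=0, X=3, Y=2, W=2) weight 1/405
  (Z=3, U=1, X=3, Y=0, W=2) weight 2/225
  (Z=3, U=1, X=3, Y=1, W=2) weight 2/225
  (Z=3, U=1, X=3, Y=2, W=2) weight 1/450
Group by U:
  weight(U=0) = 1/45
  weight(U=1) = 1/50
Total weight = 1/45 + 1/50 = 19/450
P(U=0 | obs) = 1/45 / 19/450 = 10/19
P(U=1 | obs) = 1/50 / 19/450 = 9/19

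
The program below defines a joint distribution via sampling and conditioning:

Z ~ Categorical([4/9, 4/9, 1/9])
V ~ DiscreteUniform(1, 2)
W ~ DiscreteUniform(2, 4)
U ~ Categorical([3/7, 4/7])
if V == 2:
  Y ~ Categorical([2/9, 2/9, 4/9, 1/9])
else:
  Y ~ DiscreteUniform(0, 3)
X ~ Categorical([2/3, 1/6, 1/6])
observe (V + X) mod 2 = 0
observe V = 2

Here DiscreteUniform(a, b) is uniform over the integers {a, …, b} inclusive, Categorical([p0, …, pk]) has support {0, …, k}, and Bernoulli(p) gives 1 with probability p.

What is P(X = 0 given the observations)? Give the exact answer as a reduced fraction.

P(X = 0 | obs) = 4/5

Enumerate traces; 144 have nonzero weight after conditioning:
  (Z=0, V=2, W=2, U=0, Y=0, X=0) weight 8/1701
  (Z=0, V=2, W=2, U=0, Y=0, X=2) weight 2/1701
  (Z=0, V=2, W=2, U=0, Y=1, X=0) weight 8/1701
  (Z=0, V=2, W=2, U=0, Y=1, X=2) weight 2/1701
  (Z=0, V=2, W=2, U=0, Y=2, X=0) weight 16/1701
  (Z=0, V=2, W=2, U=0, Y=2, X=2) weight 4/1701
  (Z=0, V=2, W=2, U=0, Y=3, X=0) weight 4/1701
  (Z=0, V=2, W=2, U=0, Y=3, X=2) weight 1/1701
  … 136 more
Group by X:
  weight(X=0) = 1/3
  weight(X=2) = 1/12
Total weight = 1/3 + 1/12 = 5/12
P(X=0 | obs) = 1/3 / 5/12 = 4/5
P(X=2 | obs) = 1/12 / 5/12 = 1/5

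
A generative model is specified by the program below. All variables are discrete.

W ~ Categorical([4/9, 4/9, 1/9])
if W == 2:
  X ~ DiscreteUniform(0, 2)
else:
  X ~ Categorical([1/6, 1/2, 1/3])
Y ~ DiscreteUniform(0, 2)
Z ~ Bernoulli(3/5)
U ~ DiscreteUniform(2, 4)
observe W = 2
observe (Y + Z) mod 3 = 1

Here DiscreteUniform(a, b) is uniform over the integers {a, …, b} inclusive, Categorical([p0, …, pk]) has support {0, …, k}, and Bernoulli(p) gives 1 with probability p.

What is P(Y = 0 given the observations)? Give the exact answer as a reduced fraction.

P(Y = 0 | obs) = 3/5

Enumerate traces; 18 have nonzero weight after conditioning:
  (W=2, X=0, Y=0, Z=1, U=2) weight 1/405
  (W=2, X=0, Y=0, Z=1, U=3) weight 1/405
  (W=2, X=0, Y=0, Z=1, U=4) weight 1/405
  (W=2, X=0, Y=1, Z=0, U=2) weight 2/1215
  (W=2, X=0, Y=1, Z=0, U=3) weight 2/1215
  (W=2, X=0, Y=1, Z=0, U=4) weight 2/1215
  (W=2, X=1, Y=0, Z=1, U=2) weight 1/405
  (W=2, X=1, Y=0, Z=1, U=3) weight 1/405
  … 10 more
Group by Y:
  weight(Y=0) = 1/45
  weight(Y=1) = 2/135
Total weight = 1/45 + 2/135 = 1/27
P(Y=0 | obs) = 1/45 / 1/27 = 3/5
P(Y=1 | obs) = 2/135 / 1/27 = 2/5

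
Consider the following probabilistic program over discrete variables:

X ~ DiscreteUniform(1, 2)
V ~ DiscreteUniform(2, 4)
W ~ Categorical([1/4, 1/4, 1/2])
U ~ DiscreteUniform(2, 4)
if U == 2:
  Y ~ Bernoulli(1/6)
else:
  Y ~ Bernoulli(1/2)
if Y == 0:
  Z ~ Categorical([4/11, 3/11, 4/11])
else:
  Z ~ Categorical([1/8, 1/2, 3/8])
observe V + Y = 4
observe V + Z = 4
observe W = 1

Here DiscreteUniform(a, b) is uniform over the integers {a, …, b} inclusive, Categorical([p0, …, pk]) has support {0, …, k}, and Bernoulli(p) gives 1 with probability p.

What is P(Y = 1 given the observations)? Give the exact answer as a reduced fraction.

Enumerate traces; 12 have nonzero weight after conditioning:
  (X=1, V=3, W=1, U=2, Y=1, Z=1) weight 1/864
  (X=1, V=3, W=1, U=3, Y=1, Z=1) weight 1/288
  (X=1, V=3, W=1, U=4, Y=1, Z=1) weight 1/288
  (X=1, V=4, W=1, U=2, Y=0, Z=0) weight 5/1188
  (X=1, V=4, W=1, U=3, Y=0, Z=0) weight 1/396
  (X=1, V=4, W=1, U=4, Y=0, Z=0) weight 1/396
  (X=2, V=3, W=1, U=2, Y=1, Z=1) weight 1/864
  (X=2, V=3, W=1, U=3, Y=1, Z=1) weight 1/288
  … 4 more
Group by Y:
  weight(Y=0) = 1/54
  weight(Y=1) = 7/432
Total weight = 1/54 + 7/432 = 5/144
P(Y=0 | obs) = 1/54 / 5/144 = 8/15
P(Y=1 | obs) = 7/432 / 5/144 = 7/15

P(Y = 1 | obs) = 7/15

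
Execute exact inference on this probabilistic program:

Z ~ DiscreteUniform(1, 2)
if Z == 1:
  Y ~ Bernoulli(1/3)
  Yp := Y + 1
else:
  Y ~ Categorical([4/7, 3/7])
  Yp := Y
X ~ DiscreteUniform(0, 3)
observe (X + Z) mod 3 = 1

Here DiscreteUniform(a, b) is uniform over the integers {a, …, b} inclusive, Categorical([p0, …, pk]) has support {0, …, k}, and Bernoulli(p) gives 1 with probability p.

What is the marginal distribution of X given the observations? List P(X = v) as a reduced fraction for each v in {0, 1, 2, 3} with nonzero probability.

Enumerate traces; 6 have nonzero weight after conditioning:
  (Z=1, Y=0, X=0) weight 1/12
  (Z=1, Y=0, X=3) weight 1/12
  (Z=1, Y=1, X=0) weight 1/24
  (Z=1, Y=1, X=3) weight 1/24
  (Z=2, Y=0, X=2) weight 1/14
  (Z=2, Y=1, X=2) weight 3/56
Group by X:
  weight(X=0) = 1/8
  weight(X=2) = 1/8
  weight(X=3) = 1/8
Total weight = 1/8 + 1/8 + 1/8 = 3/8
P(X=0 | obs) = 1/8 / 3/8 = 1/3
P(X=2 | obs) = 1/8 / 3/8 = 1/3
P(X=3 | obs) = 1/8 / 3/8 = 1/3

P(X=0) = 1/3, P(X=2) = 1/3, P(X=3) = 1/3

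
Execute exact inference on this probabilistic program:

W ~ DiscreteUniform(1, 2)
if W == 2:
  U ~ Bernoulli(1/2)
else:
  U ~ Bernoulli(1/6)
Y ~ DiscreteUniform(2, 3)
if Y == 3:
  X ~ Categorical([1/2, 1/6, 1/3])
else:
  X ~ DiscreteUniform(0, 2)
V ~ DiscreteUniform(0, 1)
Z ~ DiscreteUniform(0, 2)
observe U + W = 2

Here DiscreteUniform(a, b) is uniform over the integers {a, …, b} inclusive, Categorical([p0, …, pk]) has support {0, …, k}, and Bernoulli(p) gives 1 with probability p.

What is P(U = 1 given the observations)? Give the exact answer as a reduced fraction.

Enumerate traces; 72 have nonzero weight after conditioning:
  (W=1, U=1, Y=2, X=0, V=0, Z=0) weight 1/432
  (W=1, U=1, Y=2, X=0, V=0, Z=1) weight 1/432
  (W=1, U=1, Y=2, X=0, V=0, Z=2) weight 1/432
  (W=1, U=1, Y=2, X=0, V=1, Z=0) weight 1/432
  (W=1, U=1, Y=2, X=0, V=1, Z=1) weight 1/432
  (W=1, U=1, Y=2, X=0, V=1, Z=2) weight 1/432
  (W=1, U=1, Y=2, X=1, V=0, Z=0) weight 1/432
  (W=1, U=1, Y=2, X=1, V=0, Z=1) weight 1/432
  (W=2, U=0, Y=2, X=0, V=0, Z=0) weight 1/144
  … 63 more
Group by U:
  weight(U=0) = 1/4
  weight(U=1) = 1/12
Total weight = 1/4 + 1/12 = 1/3
P(U=0 | obs) = 1/4 / 1/3 = 3/4
P(U=1 | obs) = 1/12 / 1/3 = 1/4

P(U = 1 | obs) = 1/4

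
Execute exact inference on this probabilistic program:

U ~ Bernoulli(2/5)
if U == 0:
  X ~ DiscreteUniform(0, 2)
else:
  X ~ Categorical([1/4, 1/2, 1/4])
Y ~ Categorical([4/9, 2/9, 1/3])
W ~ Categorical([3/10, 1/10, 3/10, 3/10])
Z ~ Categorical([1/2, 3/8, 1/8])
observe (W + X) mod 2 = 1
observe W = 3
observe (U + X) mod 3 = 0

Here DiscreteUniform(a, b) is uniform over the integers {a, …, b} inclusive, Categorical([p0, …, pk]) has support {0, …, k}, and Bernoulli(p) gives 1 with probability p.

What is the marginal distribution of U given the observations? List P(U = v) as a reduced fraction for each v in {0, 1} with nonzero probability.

P(U=0) = 2/3, P(U=1) = 1/3

Enumerate traces; 18 have nonzero weight after conditioning:
  (U=0, X=0, Y=0, W=3, Z=0) weight 1/75
  (U=0, X=0, Y=0, W=3, Z=1) weight 1/100
  (U=0, X=0, Y=0, W=3, Z=2) weight 1/300
  (U=0, X=0, Y=1, W=3, Z=0) weight 1/150
  (U=0, X=0, Y=1, W=3, Z=1) weight 1/200
  (U=0, X=0, Y=1, W=3, Z=2) weight 1/600
  (U=0, X=0, Y=2, W=3, Z=0) weight 1/100
  (U=0, X=0, Y=2, W=3, Z=1) weight 3/400
  (U=1, X=2, Y=0, W=3, Z=0) weight 1/150
  … 9 more
Group by U:
  weight(U=0) = 3/50
  weight(U=1) = 3/100
Total weight = 3/50 + 3/100 = 9/100
P(U=0 | obs) = 3/50 / 9/100 = 2/3
P(U=1 | obs) = 3/100 / 9/100 = 1/3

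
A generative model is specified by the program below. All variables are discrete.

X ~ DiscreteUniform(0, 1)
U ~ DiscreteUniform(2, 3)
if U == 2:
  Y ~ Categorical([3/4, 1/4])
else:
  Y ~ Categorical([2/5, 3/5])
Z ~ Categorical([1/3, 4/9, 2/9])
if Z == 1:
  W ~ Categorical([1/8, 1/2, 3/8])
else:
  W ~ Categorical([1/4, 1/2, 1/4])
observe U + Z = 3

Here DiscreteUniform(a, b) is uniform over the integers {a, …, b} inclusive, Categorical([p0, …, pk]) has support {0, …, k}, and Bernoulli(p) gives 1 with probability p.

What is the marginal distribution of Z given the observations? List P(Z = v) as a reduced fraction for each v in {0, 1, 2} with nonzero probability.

Enumerate traces; 24 have nonzero weight after conditioning:
  (X=0, U=2, Y=0, Z=1, W=0) weight 1/96
  (X=0, U=2, Y=0, Z=1, W=1) weight 1/24
  (X=0, U=2, Y=0, Z=1, W=2) weight 1/32
  (X=0, U=2, Y=1, Z=1, W=0) weight 1/288
  (X=0, U=2, Y=1, Z=1, W=1) weight 1/72
  (X=0, U=2, Y=1, Z=1, W=2) weight 1/96
  (X=0, U=3, Y=0, Z=0, W=0) weight 1/120
  (X=0, U=3, Y=0, Z=0, W=1) weight 1/60
  … 16 more
Group by Z:
  weight(Z=0) = 1/6
  weight(Z=1) = 2/9
Total weight = 1/6 + 2/9 = 7/18
P(Z=0 | obs) = 1/6 / 7/18 = 3/7
P(Z=1 | obs) = 2/9 / 7/18 = 4/7

P(Z=0) = 3/7, P(Z=1) = 4/7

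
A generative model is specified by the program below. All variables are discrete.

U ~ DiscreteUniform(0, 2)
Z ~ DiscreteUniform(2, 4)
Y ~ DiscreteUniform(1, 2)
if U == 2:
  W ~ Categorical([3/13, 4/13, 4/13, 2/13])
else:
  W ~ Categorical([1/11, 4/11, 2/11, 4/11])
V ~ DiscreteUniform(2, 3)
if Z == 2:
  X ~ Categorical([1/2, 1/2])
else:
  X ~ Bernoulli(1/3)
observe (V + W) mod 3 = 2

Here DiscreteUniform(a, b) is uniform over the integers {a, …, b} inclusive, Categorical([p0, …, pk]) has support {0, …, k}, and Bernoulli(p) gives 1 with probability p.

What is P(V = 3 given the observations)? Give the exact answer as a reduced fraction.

P(V = 3 | obs) = 96/281

Enumerate traces; 108 have nonzero weight after conditioning:
  (U=0, Z=2, Y=1, W=0, V=2, X=0) weight 1/792
  (U=0, Z=2, Y=1, W=0, V=2, X=1) weight 1/792
  (U=0, Z=2, Y=1, W=2, V=3, X=0) weight 1/396
  (U=0, Z=2, Y=1, W=2, V=3, X=1) weight 1/396
  (U=0, Z=2, Y=1, W=3, V=2, X=0) weight 1/198
  (U=0, Z=2, Y=1, W=3, V=2, X=1) weight 1/198
  (U=0, Z=2, Y=2, W=0, V=2, X=0) weight 1/792
  (U=0, Z=2, Y=2, W=0, V=2, X=1) weight 1/792
  … 100 more
Group by V:
  weight(V=2) = 185/858
  weight(V=3) = 16/143
Total weight = 185/858 + 16/143 = 281/858
P(V=2 | obs) = 185/858 / 281/858 = 185/281
P(V=3 | obs) = 16/143 / 281/858 = 96/281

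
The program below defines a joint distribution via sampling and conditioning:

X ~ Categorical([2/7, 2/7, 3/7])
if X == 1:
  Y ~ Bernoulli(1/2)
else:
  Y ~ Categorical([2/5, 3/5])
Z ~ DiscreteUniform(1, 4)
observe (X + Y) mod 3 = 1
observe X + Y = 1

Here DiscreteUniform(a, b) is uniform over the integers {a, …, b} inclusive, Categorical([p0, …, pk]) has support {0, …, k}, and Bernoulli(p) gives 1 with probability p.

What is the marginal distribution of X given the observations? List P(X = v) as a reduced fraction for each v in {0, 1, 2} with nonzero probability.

P(X=0) = 6/11, P(X=1) = 5/11

Enumerate traces; 8 have nonzero weight after conditioning:
  (X=0, Y=1, Z=1) weight 3/70
  (X=0, Y=1, Z=2) weight 3/70
  (X=0, Y=1, Z=3) weight 3/70
  (X=0, Y=1, Z=4) weight 3/70
  (X=1, Y=0, Z=1) weight 1/28
  (X=1, Y=0, Z=2) weight 1/28
  (X=1, Y=0, Z=3) weight 1/28
  (X=1, Y=0, Z=4) weight 1/28
Group by X:
  weight(X=0) = 6/35
  weight(X=1) = 1/7
Total weight = 6/35 + 1/7 = 11/35
P(X=0 | obs) = 6/35 / 11/35 = 6/11
P(X=1 | obs) = 1/7 / 11/35 = 5/11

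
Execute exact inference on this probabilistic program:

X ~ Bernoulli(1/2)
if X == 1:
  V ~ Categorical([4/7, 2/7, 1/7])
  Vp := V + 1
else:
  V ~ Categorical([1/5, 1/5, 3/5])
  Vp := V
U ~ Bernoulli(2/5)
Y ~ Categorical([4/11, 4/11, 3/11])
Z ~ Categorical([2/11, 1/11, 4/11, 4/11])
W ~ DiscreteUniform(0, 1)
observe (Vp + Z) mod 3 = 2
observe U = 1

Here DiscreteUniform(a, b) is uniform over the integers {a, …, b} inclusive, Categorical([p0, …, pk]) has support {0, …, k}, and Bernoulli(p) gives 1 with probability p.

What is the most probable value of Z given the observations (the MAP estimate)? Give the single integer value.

argmax_v P(Z = v | obs) = 3

Enumerate traces; 48 have nonzero weight after conditioning:
  (X=0, V=0, U=1, Y=0, Z=2, W=0) weight 8/3025
  (X=0, V=0, U=1, Y=0, Z=2, W=1) weight 8/3025
  (X=0, V=0, U=1, Y=1, Z=2, W=0) weight 8/3025
  (X=0, V=0, U=1, Y=1, Z=2, W=1) weight 8/3025
  (X=0, V=0, U=1, Y=2, Z=2, W=0) weight 6/3025
  (X=0, V=0, U=1, Y=2, Z=2, W=1) weight 6/3025
  (X=0, V=1, U=1, Y=0, Z=1, W=0) weight 2/3025
  (X=0, V=1, U=1, Y=0, Z=1, W=1) weight 2/3025
  (X=0, V=2, U=1, Y=0, Z=0, W=0) weight 12/3025
  (X=0, V=2, U=1, Y=0, Z=3, W=0) weight 24/3025
  … 38 more
Group by Z:
  weight(Z=0) = 62/1925
  weight(Z=1) = 27/1925
  weight(Z=2) = 48/1925
  weight(Z=3) = 124/1925
Total weight = 62/1925 + 27/1925 + 48/1925 + 124/1925 = 261/1925
P(Z=0 | obs) = 62/1925 / 261/1925 = 62/261
P(Z=1 | obs) = 27/1925 / 261/1925 = 3/29
P(Z=2 | obs) = 48/1925 / 261/1925 = 16/87
P(Z=3 | obs) = 124/1925 / 261/1925 = 124/261
argmax = 3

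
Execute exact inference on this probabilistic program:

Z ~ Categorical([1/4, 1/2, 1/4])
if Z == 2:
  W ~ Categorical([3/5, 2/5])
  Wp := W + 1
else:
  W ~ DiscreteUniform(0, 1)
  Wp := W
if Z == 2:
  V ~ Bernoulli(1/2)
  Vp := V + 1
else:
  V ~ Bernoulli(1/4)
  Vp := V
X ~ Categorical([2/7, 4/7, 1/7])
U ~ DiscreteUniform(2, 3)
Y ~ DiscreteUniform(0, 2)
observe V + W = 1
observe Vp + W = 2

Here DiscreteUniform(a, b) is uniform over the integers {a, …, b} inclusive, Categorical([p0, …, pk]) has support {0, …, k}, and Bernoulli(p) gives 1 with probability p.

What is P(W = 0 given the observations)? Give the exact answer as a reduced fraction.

Enumerate traces; 36 have nonzero weight after conditioning:
  (Z=2, W=0, V=1, X=0, U=2, Y=0) weight 1/280
  (Z=2, W=0, V=1, X=0, U=2, Y=1) weight 1/280
  (Z=2, W=0, V=1, X=0, U=2, Y=2) weight 1/280
  (Z=2, W=0, V=1, X=0, U=3, Y=0) weight 1/280
  (Z=2, W=0, V=1, X=0, U=3, Y=1) weight 1/280
  (Z=2, W=0, V=1, X=0, U=3, Y=2) weight 1/280
  (Z=2, W=0, V=1, X=1, U=2, Y=0) weight 1/140
  (Z=2, W=0, V=1, X=1, U=2, Y=1) weight 1/140
  (Z=2, W=1, V=0, X=0, U=2, Y=0) weight 1/420
  … 27 more
Group by W:
  weight(W=0) = 3/40
  weight(W=1) = 1/20
Total weight = 3/40 + 1/20 = 1/8
P(W=0 | obs) = 3/40 / 1/8 = 3/5
P(W=1 | obs) = 1/20 / 1/8 = 2/5

P(W = 0 | obs) = 3/5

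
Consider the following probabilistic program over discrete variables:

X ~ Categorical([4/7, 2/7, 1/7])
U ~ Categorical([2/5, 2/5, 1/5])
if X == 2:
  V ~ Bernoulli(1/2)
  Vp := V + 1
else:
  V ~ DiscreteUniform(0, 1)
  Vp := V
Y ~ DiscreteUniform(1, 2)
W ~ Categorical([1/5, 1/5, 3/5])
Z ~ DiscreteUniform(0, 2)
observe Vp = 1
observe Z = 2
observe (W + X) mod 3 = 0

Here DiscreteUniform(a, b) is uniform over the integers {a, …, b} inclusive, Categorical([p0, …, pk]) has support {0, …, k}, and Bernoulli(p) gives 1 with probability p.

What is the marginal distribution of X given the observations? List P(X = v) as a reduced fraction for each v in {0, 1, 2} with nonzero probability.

P(X=0) = 4/11, P(X=1) = 6/11, P(X=2) = 1/11

Enumerate traces; 18 have nonzero weight after conditioning:
  (X=0, U=0, V=1, Y=1, W=0, Z=2) weight 2/525
  (X=0, U=0, V=1, Y=2, W=0, Z=2) weight 2/525
  (X=0, U=1, V=1, Y=1, W=0, Z=2) weight 2/525
  (X=0, U=1, V=1, Y=2, W=0, Z=2) weight 2/525
  (X=0, U=2, V=1, Y=1, W=0, Z=2) weight 1/525
  (X=0, U=2, V=1, Y=2, W=0, Z=2) weight 1/525
  (X=1, U=0, V=1, Y=1, W=2, Z=2) weight 1/175
  (X=1, U=0, V=1, Y=2, W=2, Z=2) weight 1/175
  (X=2, U=0, V=0, Y=1, W=1, Z=2) weight 1/1050
  … 9 more
Group by X:
  weight(X=0) = 2/105
  weight(X=1) = 1/35
  weight(X=2) = 1/210
Total weight = 2/105 + 1/35 + 1/210 = 11/210
P(X=0 | obs) = 2/105 / 11/210 = 4/11
P(X=1 | obs) = 1/35 / 11/210 = 6/11
P(X=2 | obs) = 1/210 / 11/210 = 1/11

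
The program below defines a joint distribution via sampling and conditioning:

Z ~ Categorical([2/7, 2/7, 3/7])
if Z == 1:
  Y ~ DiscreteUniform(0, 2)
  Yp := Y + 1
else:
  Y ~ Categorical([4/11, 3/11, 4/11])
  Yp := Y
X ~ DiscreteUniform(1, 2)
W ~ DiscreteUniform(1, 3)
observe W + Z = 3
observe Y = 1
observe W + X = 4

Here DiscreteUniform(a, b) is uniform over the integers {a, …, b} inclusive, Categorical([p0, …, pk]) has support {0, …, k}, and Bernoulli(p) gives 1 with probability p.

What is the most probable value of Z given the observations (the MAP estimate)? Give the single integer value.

argmax_v P(Z = v | obs) = 1

Enumerate traces; 2 have nonzero weight after conditioning:
  (Z=0, Y=1, X=1, W=3) weight 1/77
  (Z=1, Y=1, X=2, W=2) weight 1/63
Group by Z:
  weight(Z=0) = 1/77
  weight(Z=1) = 1/63
Total weight = 1/77 + 1/63 = 20/693
P(Z=0 | obs) = 1/77 / 20/693 = 9/20
P(Z=1 | obs) = 1/63 / 20/693 = 11/20
argmax = 1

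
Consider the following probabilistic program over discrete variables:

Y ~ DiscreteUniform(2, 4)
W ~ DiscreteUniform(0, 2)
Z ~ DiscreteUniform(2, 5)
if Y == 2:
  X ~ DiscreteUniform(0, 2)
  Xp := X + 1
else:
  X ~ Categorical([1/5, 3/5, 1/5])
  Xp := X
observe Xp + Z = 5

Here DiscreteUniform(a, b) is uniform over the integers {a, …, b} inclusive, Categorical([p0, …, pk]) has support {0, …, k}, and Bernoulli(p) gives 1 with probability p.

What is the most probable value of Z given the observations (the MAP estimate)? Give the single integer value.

argmax_v P(Z = v | obs) = 4

Enumerate traces; 27 have nonzero weight after conditioning:
  (Y=2, W=0, Z=2, X=2) weight 1/108
  (Y=2, W=0, Z=3, X=1) weight 1/108
  (Y=2, W=0, Z=4, X=0) weight 1/108
  (Y=2, W=1, Z=2, X=2) weight 1/108
  (Y=2, W=1, Z=3, X=1) weight 1/108
  (Y=2, W=1, Z=4, X=0) weight 1/108
  (Y=2, W=2, Z=2, X=2) weight 1/108
  (Y=2, W=2, Z=3, X=1) weight 1/108
  (Y=3, W=0, Z=5, X=0) weight 1/180
  … 18 more
Group by Z:
  weight(Z=2) = 1/36
  weight(Z=3) = 11/180
  weight(Z=4) = 23/180
  weight(Z=5) = 1/30
Total weight = 1/36 + 11/180 + 23/180 + 1/30 = 1/4
P(Z=2 | obs) = 1/36 / 1/4 = 1/9
P(Z=3 | obs) = 11/180 / 1/4 = 11/45
P(Z=4 | obs) = 23/180 / 1/4 = 23/45
P(Z=5 | obs) = 1/30 / 1/4 = 2/15
argmax = 4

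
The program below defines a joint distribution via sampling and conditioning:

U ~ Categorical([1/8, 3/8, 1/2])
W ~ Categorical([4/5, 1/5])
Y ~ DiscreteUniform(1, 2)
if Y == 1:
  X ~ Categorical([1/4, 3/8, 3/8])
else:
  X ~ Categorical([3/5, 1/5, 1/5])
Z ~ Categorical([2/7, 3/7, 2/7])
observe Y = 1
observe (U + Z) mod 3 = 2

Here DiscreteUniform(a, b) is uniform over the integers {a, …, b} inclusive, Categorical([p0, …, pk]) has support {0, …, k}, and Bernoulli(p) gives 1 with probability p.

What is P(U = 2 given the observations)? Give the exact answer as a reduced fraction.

P(U = 2 | obs) = 8/19

Enumerate traces; 18 have nonzero weight after conditioning:
  (U=0, W=0, Y=1, X=0, Z=2) weight 1/280
  (U=0, W=0, Y=1, X=1, Z=2) weight 3/560
  (U=0, W=0, Y=1, X=2, Z=2) weight 3/560
  (U=0, W=1, Y=1, X=0, Z=2) weight 1/1120
  (U=0, W=1, Y=1, X=1, Z=2) weight 3/2240
  (U=0, W=1, Y=1, X=2, Z=2) weight 3/2240
  (U=1, W=0, Y=1, X=0, Z=1) weight 9/560
  (U=1, W=0, Y=1, X=1, Z=1) weight 27/1120
  (U=2, W=0, Y=1, X=0, Z=0) weight 1/70
  … 9 more
Group by U:
  weight(U=0) = 1/56
  weight(U=1) = 9/112
  weight(U=2) = 1/14
Total weight = 1/56 + 9/112 + 1/14 = 19/112
P(U=0 | obs) = 1/56 / 19/112 = 2/19
P(U=1 | obs) = 9/112 / 19/112 = 9/19
P(U=2 | obs) = 1/14 / 19/112 = 8/19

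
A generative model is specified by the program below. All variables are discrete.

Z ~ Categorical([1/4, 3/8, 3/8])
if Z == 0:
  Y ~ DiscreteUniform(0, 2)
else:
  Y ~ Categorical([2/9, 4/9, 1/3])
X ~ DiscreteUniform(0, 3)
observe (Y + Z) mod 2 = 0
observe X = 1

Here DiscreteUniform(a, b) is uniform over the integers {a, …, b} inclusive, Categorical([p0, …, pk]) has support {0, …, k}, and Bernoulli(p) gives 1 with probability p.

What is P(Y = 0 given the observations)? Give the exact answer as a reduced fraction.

P(Y = 0 | obs) = 4/13

Enumerate traces; 5 have nonzero weight after conditioning:
  (Z=0, Y=0, X=1) weight 1/48
  (Z=0, Y=2, X=1) weight 1/48
  (Z=1, Y=1, X=1) weight 1/24
  (Z=2, Y=0, X=1) weight 1/48
  (Z=2, Y=2, X=1) weight 1/32
Group by Y:
  weight(Y=0) = 1/24
  weight(Y=1) = 1/24
  weight(Y=2) = 5/96
Total weight = 1/24 + 1/24 + 5/96 = 13/96
P(Y=0 | obs) = 1/24 / 13/96 = 4/13
P(Y=1 | obs) = 1/24 / 13/96 = 4/13
P(Y=2 | obs) = 5/96 / 13/96 = 5/13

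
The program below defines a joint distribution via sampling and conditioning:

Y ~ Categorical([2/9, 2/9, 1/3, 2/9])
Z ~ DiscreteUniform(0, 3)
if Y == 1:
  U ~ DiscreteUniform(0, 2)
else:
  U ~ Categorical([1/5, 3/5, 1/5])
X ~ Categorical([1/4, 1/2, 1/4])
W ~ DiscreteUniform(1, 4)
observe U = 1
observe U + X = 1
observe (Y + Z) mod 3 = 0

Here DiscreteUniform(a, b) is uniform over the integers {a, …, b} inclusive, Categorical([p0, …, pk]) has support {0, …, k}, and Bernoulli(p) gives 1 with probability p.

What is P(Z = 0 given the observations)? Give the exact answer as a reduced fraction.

Enumerate traces; 24 have nonzero weight after conditioning:
  (Y=0, Z=0, U=1, X=0, W=1) weight 1/480
  (Y=0, Z=0, U=1, X=0, W=2) weight 1/480
  (Y=0, Z=0, U=1, X=0, W=3) weight 1/480
  (Y=0, Z=0, U=1, X=0, W=4) weight 1/480
  (Y=0, Z=3, U=1, X=0, W=1) weight 1/480
  (Y=0, Z=3, U=1, X=0, W=2) weight 1/480
  (Y=0, Z=3, U=1, X=0, W=3) weight 1/480
  (Y=0, Z=3, U=1, X=0, W=4) weight 1/480
  (Y=1, Z=2, U=1, X=0, W=1) weight 1/864
  (Y=2, Z=1, U=1, X=0, W=1) weight 1/320
  … 14 more
Group by Z:
  weight(Z=0) = 1/60
  weight(Z=1) = 1/80
  weight(Z=2) = 1/216
  weight(Z=3) = 1/60
Total weight = 1/60 + 1/80 + 1/216 + 1/60 = 109/2160
P(Z=0 | obs) = 1/60 / 109/2160 = 36/109
P(Z=1 | obs) = 1/80 / 109/2160 = 27/109
P(Z=2 | obs) = 1/216 / 109/2160 = 10/109
P(Z=3 | obs) = 1/60 / 109/2160 = 36/109

P(Z = 0 | obs) = 36/109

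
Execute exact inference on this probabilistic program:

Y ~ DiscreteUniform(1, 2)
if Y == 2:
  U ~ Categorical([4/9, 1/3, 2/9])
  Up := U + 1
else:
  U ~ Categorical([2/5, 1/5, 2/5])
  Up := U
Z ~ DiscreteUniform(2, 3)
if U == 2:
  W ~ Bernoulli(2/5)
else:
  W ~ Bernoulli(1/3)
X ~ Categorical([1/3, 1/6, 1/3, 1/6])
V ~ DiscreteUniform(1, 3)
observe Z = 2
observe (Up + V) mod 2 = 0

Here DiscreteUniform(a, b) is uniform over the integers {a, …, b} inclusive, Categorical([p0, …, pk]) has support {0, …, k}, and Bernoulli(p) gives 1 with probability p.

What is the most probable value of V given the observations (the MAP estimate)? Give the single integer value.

Enumerate traces; 72 have nonzero weight after conditioning:
  (Y=1, U=0, Z=2, W=0, X=0, V=2) weight 1/135
  (Y=1, U=0, Z=2, W=0, X=1, V=2) weight 1/270
  (Y=1, U=0, Z=2, W=0, X=2, V=2) weight 1/135
  (Y=1, U=0, Z=2, W=0, X=3, V=2) weight 1/270
  (Y=1, U=0, Z=2, W=1, X=0, V=2) weight 1/270
  (Y=1, U=0, Z=2, W=1, X=1, V=2) weight 1/540
  (Y=1, U=0, Z=2, W=1, X=2, V=2) weight 1/270
  (Y=1, U=0, Z=2, W=1, X=3, V=2) weight 1/540
  (Y=1, U=1, Z=2, W=0, X=0, V=1) weight 1/270
  (Y=1, U=1, Z=2, W=0, X=0, V=3) weight 1/270
  … 62 more
Group by V:
  weight(V=1) = 13/180
  weight(V=2) = 17/180
  weight(V=3) = 13/180
Total weight = 13/180 + 17/180 + 13/180 = 43/180
P(V=1 | obs) = 13/180 / 43/180 = 13/43
P(V=2 | obs) = 17/180 / 43/180 = 17/43
P(V=3 | obs) = 13/180 / 43/180 = 13/43
argmax = 2

argmax_v P(V = v | obs) = 2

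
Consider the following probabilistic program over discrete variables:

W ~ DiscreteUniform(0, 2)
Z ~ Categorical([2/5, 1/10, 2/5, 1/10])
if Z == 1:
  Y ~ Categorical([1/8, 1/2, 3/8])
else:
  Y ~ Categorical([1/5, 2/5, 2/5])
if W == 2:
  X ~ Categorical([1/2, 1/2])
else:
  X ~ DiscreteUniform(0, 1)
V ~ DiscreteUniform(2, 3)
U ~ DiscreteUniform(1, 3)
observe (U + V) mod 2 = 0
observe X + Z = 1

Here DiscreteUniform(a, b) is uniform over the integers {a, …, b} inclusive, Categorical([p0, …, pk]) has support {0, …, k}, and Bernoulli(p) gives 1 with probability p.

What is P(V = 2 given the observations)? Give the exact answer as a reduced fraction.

P(V = 2 | obs) = 1/3

Enumerate traces; 54 have nonzero weight after conditioning:
  (W=0, Z=0, Y=0, X=1, V=2, U=2) weight 1/450
  (W=0, Z=0, Y=0, X=1, V=3, U=1) weight 1/450
  (W=0, Z=0, Y=0, X=1, V=3, U=3) weight 1/450
  (W=0, Z=0, Y=1, X=1, V=2, U=2) weight 1/225
  (W=0, Z=0, Y=1, X=1, V=3, U=1) weight 1/225
  (W=0, Z=0, Y=1, X=1, V=3, U=3) weight 1/225
  (W=0, Z=0, Y=2, X=1, V=2, U=2) weight 1/225
  (W=0, Z=0, Y=2, X=1, V=3, U=1) weight 1/225
  … 46 more
Group by V:
  weight(V=2) = 1/24
  weight(V=3) = 1/12
Total weight = 1/24 + 1/12 = 1/8
P(V=2 | obs) = 1/24 / 1/8 = 1/3
P(V=3 | obs) = 1/12 / 1/8 = 2/3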